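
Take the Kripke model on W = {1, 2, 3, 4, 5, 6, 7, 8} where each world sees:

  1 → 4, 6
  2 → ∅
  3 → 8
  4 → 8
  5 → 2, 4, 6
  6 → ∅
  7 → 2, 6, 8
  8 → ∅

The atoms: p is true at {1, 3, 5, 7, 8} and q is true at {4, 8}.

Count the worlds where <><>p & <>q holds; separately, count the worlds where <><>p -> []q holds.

For <><>p & <>q:
1: <><>p is T, <>q is T. ✓
2: <><>p is F, <>q is F. ✗
3: <><>p is F, <>q is T. ✗
4: <><>p is F, <>q is T. ✗
5: <><>p is T, <>q is T. ✓
6: <><>p is F, <>q is F. ✗
7: <><>p is F, <>q is T. ✗
8: <><>p is F, <>q is F. ✗
— 2 worlds.
For <><>p -> []q:
1: <><>p is T, []q is F. ✗
2: <><>p is F, []q is T. ✓
3: <><>p is F, []q is T. ✓
4: <><>p is F, []q is T. ✓
5: <><>p is T, []q is F. ✗
6: <><>p is F, []q is T. ✓
7: <><>p is F, []q is F. ✓
8: <><>p is F, []q is T. ✓
— 6 worlds.

2 and 6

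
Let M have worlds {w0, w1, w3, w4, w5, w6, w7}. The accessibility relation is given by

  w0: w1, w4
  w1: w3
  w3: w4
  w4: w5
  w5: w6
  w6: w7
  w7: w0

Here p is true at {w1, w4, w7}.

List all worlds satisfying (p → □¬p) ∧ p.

w0: p → □¬p is T, p is F. ✗
w1: p → □¬p is T, p is T. ✓
w3: p → □¬p is T, p is F. ✗
w4: p → □¬p is T, p is T. ✓
w5: p → □¬p is T, p is F. ✗
w6: p → □¬p is T, p is F. ✗
w7: p → □¬p is T, p is T. ✓

{w1, w4, w7}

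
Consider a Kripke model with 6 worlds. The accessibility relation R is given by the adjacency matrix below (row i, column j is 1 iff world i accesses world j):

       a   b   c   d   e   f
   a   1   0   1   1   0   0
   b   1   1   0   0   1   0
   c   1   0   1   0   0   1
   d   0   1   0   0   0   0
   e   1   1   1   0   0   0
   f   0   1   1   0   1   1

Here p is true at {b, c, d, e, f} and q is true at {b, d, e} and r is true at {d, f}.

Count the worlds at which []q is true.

a: successors {a, c, d}; q there: a:F, c:F, d:T. ✗
b: successors {a, b, e}; q there: a:F, b:T, e:T. ✗
c: successors {a, c, f}; q there: a:F, c:F, f:F. ✗
d: successors {b}; q there: b:T. ✓
e: successors {a, b, c}; q there: a:F, b:T, c:F. ✗
f: successors {b, c, e, f}; q there: b:T, c:F, e:T, f:F. ✗
Satisfying worlds: {d}.

1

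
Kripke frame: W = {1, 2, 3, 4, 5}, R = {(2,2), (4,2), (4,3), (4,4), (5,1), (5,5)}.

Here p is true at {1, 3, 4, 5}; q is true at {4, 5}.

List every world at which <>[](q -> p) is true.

1: no successors, so <>[](q -> p) fails. ✗
2: successors {2}; [](q -> p) there: 2:T. ✓
3: no successors, so <>[](q -> p) fails. ✗
4: successors {2, 3, 4}; [](q -> p) there: 2:T, 3:T, 4:T. ✓
5: successors {1, 5}; [](q -> p) there: 1:T, 5:T. ✓

{2, 4, 5}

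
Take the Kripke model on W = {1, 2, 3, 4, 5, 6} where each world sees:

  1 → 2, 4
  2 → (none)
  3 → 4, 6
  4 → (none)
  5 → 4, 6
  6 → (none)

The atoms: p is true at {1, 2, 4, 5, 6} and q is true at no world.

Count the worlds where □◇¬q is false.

1: successors {2, 4}; ◇¬q there: 2:F, 4:F. ✗
2: no successors, so □◇¬q holds vacuously. ✓
3: successors {4, 6}; ◇¬q there: 4:F, 6:F. ✗
4: no successors, so □◇¬q holds vacuously. ✓
5: successors {4, 6}; ◇¬q there: 4:F, 6:F. ✗
6: no successors, so □◇¬q holds vacuously. ✓
Satisfying worlds: {2, 4, 6}.
So □◇¬q fails at the other 3 worlds.

3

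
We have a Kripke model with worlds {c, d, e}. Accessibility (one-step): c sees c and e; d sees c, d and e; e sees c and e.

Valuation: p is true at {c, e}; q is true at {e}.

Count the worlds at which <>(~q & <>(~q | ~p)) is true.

c: successors {c, e}; ~q & <>(~q | ~p) there: c:T, e:F. ✓
d: successors {c, d, e}; ~q & <>(~q | ~p) there: c:T, d:T, e:F. ✓
e: successors {c, e}; ~q & <>(~q | ~p) there: c:T, e:F. ✓
Satisfying worlds: {c, d, e}.

3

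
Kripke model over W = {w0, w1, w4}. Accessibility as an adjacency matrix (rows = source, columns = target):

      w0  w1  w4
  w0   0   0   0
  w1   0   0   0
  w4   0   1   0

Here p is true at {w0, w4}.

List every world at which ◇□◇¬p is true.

{w4}

w0: no successors, so ◇□◇¬p fails. ✗
w1: no successors, so ◇□◇¬p fails. ✗
w4: successors {w1}; □◇¬p there: w1:T. ✓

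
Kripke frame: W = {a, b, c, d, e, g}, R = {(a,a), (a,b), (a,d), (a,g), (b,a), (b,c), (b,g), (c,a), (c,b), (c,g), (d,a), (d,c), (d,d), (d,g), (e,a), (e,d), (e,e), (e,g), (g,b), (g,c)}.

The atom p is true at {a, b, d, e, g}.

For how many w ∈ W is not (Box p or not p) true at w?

a: Box p or not p is T. ✗
b: Box p or not p is F. ✓
c: Box p or not p is T. ✗
d: Box p or not p is F. ✓
e: Box p or not p is T. ✗
g: Box p or not p is F. ✓
Satisfying worlds: {b, d, g}.

3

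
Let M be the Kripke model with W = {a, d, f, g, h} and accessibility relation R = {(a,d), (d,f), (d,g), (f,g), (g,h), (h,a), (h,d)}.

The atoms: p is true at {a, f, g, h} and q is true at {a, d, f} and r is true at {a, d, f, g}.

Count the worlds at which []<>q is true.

a: successors {d}; <>q there: d:T. ✓
d: successors {f, g}; <>q there: f:F, g:F. ✗
f: successors {g}; <>q there: g:F. ✗
g: successors {h}; <>q there: h:T. ✓
h: successors {a, d}; <>q there: a:T, d:T. ✓
Satisfying worlds: {a, g, h}.

3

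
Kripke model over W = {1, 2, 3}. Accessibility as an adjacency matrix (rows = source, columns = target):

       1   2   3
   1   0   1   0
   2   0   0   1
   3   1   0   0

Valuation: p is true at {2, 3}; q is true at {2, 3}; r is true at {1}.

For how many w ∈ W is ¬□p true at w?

1

1: □p is T. ✗
2: □p is T. ✗
3: □p is F. ✓
Satisfying worlds: {3}.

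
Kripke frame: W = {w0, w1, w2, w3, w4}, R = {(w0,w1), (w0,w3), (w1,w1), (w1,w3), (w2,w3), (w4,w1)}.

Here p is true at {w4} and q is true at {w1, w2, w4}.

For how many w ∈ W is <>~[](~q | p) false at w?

2

w0: successors {w1, w3}; ~[](~q | p) there: w1:T, w3:F. ✓
w1: successors {w1, w3}; ~[](~q | p) there: w1:T, w3:F. ✓
w2: successors {w3}; ~[](~q | p) there: w3:F. ✗
w3: no successors, so <>~[](~q | p) fails. ✗
w4: successors {w1}; ~[](~q | p) there: w1:T. ✓
Satisfying worlds: {w0, w1, w4}.
So <>~[](~q | p) fails at the other 2 worlds.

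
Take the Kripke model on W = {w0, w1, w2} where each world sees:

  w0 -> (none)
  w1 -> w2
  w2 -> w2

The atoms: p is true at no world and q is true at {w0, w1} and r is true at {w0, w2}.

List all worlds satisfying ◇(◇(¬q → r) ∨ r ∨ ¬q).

{w1, w2}

w0: no successors, so ◇(◇(¬q → r) ∨ r ∨ ¬q) fails. ✗
w1: successors {w2}; ◇(¬q → r) ∨ r ∨ ¬q there: w2:T. ✓
w2: successors {w2}; ◇(¬q → r) ∨ r ∨ ¬q there: w2:T. ✓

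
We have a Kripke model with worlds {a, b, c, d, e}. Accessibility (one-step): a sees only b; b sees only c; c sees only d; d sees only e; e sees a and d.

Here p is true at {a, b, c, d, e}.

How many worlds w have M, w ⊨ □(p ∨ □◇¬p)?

a: successors {b}; p ∨ □◇¬p there: b:T. ✓
b: successors {c}; p ∨ □◇¬p there: c:T. ✓
c: successors {d}; p ∨ □◇¬p there: d:T. ✓
d: successors {e}; p ∨ □◇¬p there: e:T. ✓
e: successors {a, d}; p ∨ □◇¬p there: a:T, d:T. ✓
Satisfying worlds: {a, b, c, d, e}.

5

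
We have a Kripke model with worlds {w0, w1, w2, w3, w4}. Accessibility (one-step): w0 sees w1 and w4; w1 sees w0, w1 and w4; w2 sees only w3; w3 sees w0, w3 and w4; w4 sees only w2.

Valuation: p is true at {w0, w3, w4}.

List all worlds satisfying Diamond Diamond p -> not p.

{w1, w2}

w0: Diamond Diamond p is T, not p is F. ✗
w1: Diamond Diamond p is T, not p is T. ✓
w2: Diamond Diamond p is T, not p is T. ✓
w3: Diamond Diamond p is T, not p is F. ✗
w4: Diamond Diamond p is T, not p is F. ✗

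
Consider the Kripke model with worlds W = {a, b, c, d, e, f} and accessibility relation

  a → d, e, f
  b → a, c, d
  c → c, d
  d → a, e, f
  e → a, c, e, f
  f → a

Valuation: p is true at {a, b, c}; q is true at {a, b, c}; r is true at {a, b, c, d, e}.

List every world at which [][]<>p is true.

a: successors {d, e, f}; []<>p there: d:F, e:F, f:F. ✗
b: successors {a, c, d}; []<>p there: a:T, c:T, d:F. ✗
c: successors {c, d}; []<>p there: c:T, d:F. ✗
d: successors {a, e, f}; []<>p there: a:T, e:F, f:F. ✗
e: successors {a, c, e, f}; []<>p there: a:T, c:T, e:F, f:F. ✗
f: successors {a}; []<>p there: a:T. ✓

{f}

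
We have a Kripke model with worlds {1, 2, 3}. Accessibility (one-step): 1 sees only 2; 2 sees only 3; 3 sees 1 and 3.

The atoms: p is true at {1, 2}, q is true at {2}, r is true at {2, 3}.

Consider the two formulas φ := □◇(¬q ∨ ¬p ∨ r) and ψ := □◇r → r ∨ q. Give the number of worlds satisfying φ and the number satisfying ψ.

3 and 2

For □◇(¬q ∨ ¬p ∨ r):
1: successors {2}; ◇(¬q ∨ ¬p ∨ r) there: 2:T. ✓
2: successors {3}; ◇(¬q ∨ ¬p ∨ r) there: 3:T. ✓
3: successors {1, 3}; ◇(¬q ∨ ¬p ∨ r) there: 1:T, 3:T. ✓
— 3 worlds.
For □◇r → r ∨ q:
1: □◇r is T, r ∨ q is F. ✗
2: □◇r is T, r ∨ q is T. ✓
3: □◇r is T, r ∨ q is T. ✓
— 2 worlds.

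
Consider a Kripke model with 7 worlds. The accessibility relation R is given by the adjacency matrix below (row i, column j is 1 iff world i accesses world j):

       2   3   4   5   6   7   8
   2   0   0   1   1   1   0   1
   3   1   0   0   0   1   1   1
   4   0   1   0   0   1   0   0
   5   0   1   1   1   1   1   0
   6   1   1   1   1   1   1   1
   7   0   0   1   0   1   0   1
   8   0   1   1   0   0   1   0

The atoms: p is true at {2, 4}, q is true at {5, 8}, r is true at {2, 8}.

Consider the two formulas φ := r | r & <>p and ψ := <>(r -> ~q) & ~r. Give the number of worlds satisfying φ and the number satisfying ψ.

2 and 5

For r | r & <>p:
2: r is T, r & <>p is T. ✓
3: r is F, r & <>p is F. ✗
4: r is F, r & <>p is F. ✗
5: r is F, r & <>p is F. ✗
6: r is F, r & <>p is F. ✗
7: r is F, r & <>p is F. ✗
8: r is T, r & <>p is T. ✓
— 2 worlds.
For <>(r -> ~q) & ~r:
2: <>(r -> ~q) is T, ~r is F. ✗
3: <>(r -> ~q) is T, ~r is T. ✓
4: <>(r -> ~q) is T, ~r is T. ✓
5: <>(r -> ~q) is T, ~r is T. ✓
6: <>(r -> ~q) is T, ~r is T. ✓
7: <>(r -> ~q) is T, ~r is T. ✓
8: <>(r -> ~q) is T, ~r is F. ✗
— 5 worlds.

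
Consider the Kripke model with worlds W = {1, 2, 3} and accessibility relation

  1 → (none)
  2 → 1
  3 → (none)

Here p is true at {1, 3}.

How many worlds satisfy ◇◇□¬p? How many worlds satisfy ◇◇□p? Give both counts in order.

0 and 0

For ◇◇□¬p:
1: no successors, so ◇◇□¬p fails. ✗
2: successors {1}; ◇□¬p there: 1:F. ✗
3: no successors, so ◇◇□¬p fails. ✗
— 0 worlds.
For ◇◇□p:
1: no successors, so ◇◇□p fails. ✗
2: successors {1}; ◇□p there: 1:F. ✗
3: no successors, so ◇◇□p fails. ✗
— 0 worlds.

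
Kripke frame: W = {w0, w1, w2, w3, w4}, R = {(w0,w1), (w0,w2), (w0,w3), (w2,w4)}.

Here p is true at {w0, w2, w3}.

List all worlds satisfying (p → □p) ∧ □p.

{w1, w3, w4}

w0: p → □p is F, □p is F. ✗
w1: p → □p is T, □p is T. ✓
w2: p → □p is F, □p is F. ✗
w3: p → □p is T, □p is T. ✓
w4: p → □p is T, □p is T. ✓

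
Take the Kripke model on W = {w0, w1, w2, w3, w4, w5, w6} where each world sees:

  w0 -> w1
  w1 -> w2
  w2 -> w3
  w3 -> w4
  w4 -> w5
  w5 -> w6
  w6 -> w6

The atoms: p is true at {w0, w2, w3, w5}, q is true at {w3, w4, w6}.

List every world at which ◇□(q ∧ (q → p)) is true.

{w1}

w0: successors {w1}; □(q ∧ (q → p)) there: w1:F. ✗
w1: successors {w2}; □(q ∧ (q → p)) there: w2:T. ✓
w2: successors {w3}; □(q ∧ (q → p)) there: w3:F. ✗
w3: successors {w4}; □(q ∧ (q → p)) there: w4:F. ✗
w4: successors {w5}; □(q ∧ (q → p)) there: w5:F. ✗
w5: successors {w6}; □(q ∧ (q → p)) there: w6:F. ✗
w6: successors {w6}; □(q ∧ (q → p)) there: w6:F. ✗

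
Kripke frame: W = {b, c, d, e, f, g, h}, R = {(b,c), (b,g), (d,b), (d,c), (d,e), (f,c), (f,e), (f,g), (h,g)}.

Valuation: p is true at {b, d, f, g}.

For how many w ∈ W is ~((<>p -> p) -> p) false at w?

5

b: (<>p -> p) -> p is T. ✗
c: (<>p -> p) -> p is F. ✓
d: (<>p -> p) -> p is T. ✗
e: (<>p -> p) -> p is F. ✓
f: (<>p -> p) -> p is T. ✗
g: (<>p -> p) -> p is T. ✗
h: (<>p -> p) -> p is T. ✗
Satisfying worlds: {c, e}.
So ~((<>p -> p) -> p) fails at the other 5 worlds.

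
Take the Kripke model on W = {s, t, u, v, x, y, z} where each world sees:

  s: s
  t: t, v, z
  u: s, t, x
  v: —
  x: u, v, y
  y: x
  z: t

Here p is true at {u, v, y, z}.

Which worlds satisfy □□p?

{v, y}

s: successors {s}; □p there: s:F. ✗
t: successors {t, v, z}; □p there: t:F, v:T, z:F. ✗
u: successors {s, t, x}; □p there: s:F, t:F, x:T. ✗
v: no successors, so □□p holds vacuously. ✓
x: successors {u, v, y}; □p there: u:F, v:T, y:F. ✗
y: successors {x}; □p there: x:T. ✓
z: successors {t}; □p there: t:F. ✗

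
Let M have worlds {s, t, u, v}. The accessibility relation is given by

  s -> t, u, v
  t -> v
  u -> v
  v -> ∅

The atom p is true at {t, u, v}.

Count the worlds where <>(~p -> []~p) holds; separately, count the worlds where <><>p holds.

For <>(~p -> []~p):
s: successors {t, u, v}; ~p -> []~p there: t:T, u:T, v:T. ✓
t: successors {v}; ~p -> []~p there: v:T. ✓
u: successors {v}; ~p -> []~p there: v:T. ✓
v: no successors, so <>(~p -> []~p) fails. ✗
— 3 worlds.
For <><>p:
s: successors {t, u, v}; <>p there: t:T, u:T, v:F. ✓
t: successors {v}; <>p there: v:F. ✗
u: successors {v}; <>p there: v:F. ✗
v: no successors, so <><>p fails. ✗
— 1 world.

3 and 1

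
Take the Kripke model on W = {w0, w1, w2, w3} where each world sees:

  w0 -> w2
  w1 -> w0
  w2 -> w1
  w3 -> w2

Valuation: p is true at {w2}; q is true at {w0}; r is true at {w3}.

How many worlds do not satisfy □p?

w0: successors {w2}; p there: w2:T. ✓
w1: successors {w0}; p there: w0:F. ✗
w2: successors {w1}; p there: w1:F. ✗
w3: successors {w2}; p there: w2:T. ✓
Satisfying worlds: {w0, w3}.
So □p fails at the other 2 worlds.

2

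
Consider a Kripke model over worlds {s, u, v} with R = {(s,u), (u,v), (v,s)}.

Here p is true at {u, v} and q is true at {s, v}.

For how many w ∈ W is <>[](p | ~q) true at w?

s: successors {u}; [](p | ~q) there: u:T. ✓
u: successors {v}; [](p | ~q) there: v:F. ✗
v: successors {s}; [](p | ~q) there: s:T. ✓
Satisfying worlds: {s, v}.

2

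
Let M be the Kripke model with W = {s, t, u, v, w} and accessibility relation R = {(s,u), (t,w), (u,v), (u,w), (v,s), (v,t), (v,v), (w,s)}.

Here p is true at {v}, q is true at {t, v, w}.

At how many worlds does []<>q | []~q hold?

s: []<>q is T, []~q is T. ✓
t: []<>q is F, []~q is F. ✗
u: []<>q is F, []~q is F. ✗
v: []<>q is F, []~q is F. ✗
w: []<>q is F, []~q is T. ✓
Satisfying worlds: {s, w}.

2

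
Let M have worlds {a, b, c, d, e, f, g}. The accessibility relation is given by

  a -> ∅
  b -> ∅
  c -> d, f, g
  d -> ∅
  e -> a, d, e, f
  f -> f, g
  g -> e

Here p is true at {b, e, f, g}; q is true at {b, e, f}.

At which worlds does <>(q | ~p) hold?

a: no successors, so <>(q | ~p) fails. ✗
b: no successors, so <>(q | ~p) fails. ✗
c: successors {d, f, g}; q | ~p there: d:T, f:T, g:F. ✓
d: no successors, so <>(q | ~p) fails. ✗
e: successors {a, d, e, f}; q | ~p there: a:T, d:T, e:T, f:T. ✓
f: successors {f, g}; q | ~p there: f:T, g:F. ✓
g: successors {e}; q | ~p there: e:T. ✓

{c, e, f, g}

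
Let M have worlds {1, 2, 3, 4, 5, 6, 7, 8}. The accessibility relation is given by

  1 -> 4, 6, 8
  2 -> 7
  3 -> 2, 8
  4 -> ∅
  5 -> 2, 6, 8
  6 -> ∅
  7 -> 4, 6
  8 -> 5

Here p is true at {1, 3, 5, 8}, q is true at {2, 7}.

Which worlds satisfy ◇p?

{1, 3, 5, 8}

1: successors {4, 6, 8}; p there: 4:F, 6:F, 8:T. ✓
2: successors {7}; p there: 7:F. ✗
3: successors {2, 8}; p there: 2:F, 8:T. ✓
4: no successors, so ◇p fails. ✗
5: successors {2, 6, 8}; p there: 2:F, 6:F, 8:T. ✓
6: no successors, so ◇p fails. ✗
7: successors {4, 6}; p there: 4:F, 6:F. ✗
8: successors {5}; p there: 5:T. ✓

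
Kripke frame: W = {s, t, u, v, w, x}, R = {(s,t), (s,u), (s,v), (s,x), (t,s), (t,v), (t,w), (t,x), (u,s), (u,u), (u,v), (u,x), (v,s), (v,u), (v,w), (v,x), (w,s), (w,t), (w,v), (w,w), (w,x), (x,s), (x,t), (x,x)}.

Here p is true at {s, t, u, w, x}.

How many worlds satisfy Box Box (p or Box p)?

s: successors {t, u, v, x}; Box (p or Box p) there: t:T, u:T, v:T, x:T. ✓
t: successors {s, v, w, x}; Box (p or Box p) there: s:T, v:T, w:T, x:T. ✓
u: successors {s, u, v, x}; Box (p or Box p) there: s:T, u:T, v:T, x:T. ✓
v: successors {s, u, w, x}; Box (p or Box p) there: s:T, u:T, w:T, x:T. ✓
w: successors {s, t, v, w, x}; Box (p or Box p) there: s:T, t:T, v:T, w:T, x:T. ✓
x: successors {s, t, x}; Box (p or Box p) there: s:T, t:T, x:T. ✓
Satisfying worlds: {s, t, u, v, w, x}.

6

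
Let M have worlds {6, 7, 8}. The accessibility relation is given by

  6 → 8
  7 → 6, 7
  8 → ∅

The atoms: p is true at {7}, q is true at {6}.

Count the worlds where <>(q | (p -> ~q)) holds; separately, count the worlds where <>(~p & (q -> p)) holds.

2 and 1

For <>(q | (p -> ~q)):
6: successors {8}; q | (p -> ~q) there: 8:T. ✓
7: successors {6, 7}; q | (p -> ~q) there: 6:T, 7:T. ✓
8: no successors, so <>(q | (p -> ~q)) fails. ✗
— 2 worlds.
For <>(~p & (q -> p)):
6: successors {8}; ~p & (q -> p) there: 8:T. ✓
7: successors {6, 7}; ~p & (q -> p) there: 6:F, 7:F. ✗
8: no successors, so <>(~p & (q -> p)) fails. ✗
— 1 world.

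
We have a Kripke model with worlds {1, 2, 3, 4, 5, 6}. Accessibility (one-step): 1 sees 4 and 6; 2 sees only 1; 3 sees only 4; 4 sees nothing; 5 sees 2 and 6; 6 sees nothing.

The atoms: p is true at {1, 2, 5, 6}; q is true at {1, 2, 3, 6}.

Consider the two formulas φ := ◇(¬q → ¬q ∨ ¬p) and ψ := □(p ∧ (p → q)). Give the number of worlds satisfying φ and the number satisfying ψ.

For ◇(¬q → ¬q ∨ ¬p):
1: successors {4, 6}; ¬q → ¬q ∨ ¬p there: 4:T, 6:T. ✓
2: successors {1}; ¬q → ¬q ∨ ¬p there: 1:T. ✓
3: successors {4}; ¬q → ¬q ∨ ¬p there: 4:T. ✓
4: no successors, so ◇(¬q → ¬q ∨ ¬p) fails. ✗
5: successors {2, 6}; ¬q → ¬q ∨ ¬p there: 2:T, 6:T. ✓
6: no successors, so ◇(¬q → ¬q ∨ ¬p) fails. ✗
— 4 worlds.
For □(p ∧ (p → q)):
1: successors {4, 6}; p ∧ (p → q) there: 4:F, 6:T. ✗
2: successors {1}; p ∧ (p → q) there: 1:T. ✓
3: successors {4}; p ∧ (p → q) there: 4:F. ✗
4: no successors, so □(p ∧ (p → q)) holds vacuously. ✓
5: successors {2, 6}; p ∧ (p → q) there: 2:T, 6:T. ✓
6: no successors, so □(p ∧ (p → q)) holds vacuously. ✓
— 4 worlds.

4 and 4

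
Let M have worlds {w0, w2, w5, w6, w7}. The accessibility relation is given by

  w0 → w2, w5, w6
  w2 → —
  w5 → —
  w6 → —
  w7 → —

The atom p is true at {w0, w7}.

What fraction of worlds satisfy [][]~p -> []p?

w0: [][]~p is T, []p is F. ✗
w2: [][]~p is T, []p is T. ✓
w5: [][]~p is T, []p is T. ✓
w6: [][]~p is T, []p is T. ✓
w7: [][]~p is T, []p is T. ✓
That's 4 of 5 worlds, so 4/5.

4/5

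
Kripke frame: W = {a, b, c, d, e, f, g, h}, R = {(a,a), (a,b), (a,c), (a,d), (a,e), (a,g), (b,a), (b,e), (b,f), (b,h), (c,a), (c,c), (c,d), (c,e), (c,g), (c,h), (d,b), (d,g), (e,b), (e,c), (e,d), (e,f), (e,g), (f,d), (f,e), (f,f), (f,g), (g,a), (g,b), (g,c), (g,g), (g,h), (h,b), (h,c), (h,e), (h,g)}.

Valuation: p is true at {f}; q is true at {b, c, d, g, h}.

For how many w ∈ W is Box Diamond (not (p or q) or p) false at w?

a: successors {a, b, c, d, e, g}; Diamond (not (p or q) or p) there: a:T, b:T, c:T, d:F, e:T, g:T. ✗
b: successors {a, e, f, h}; Diamond (not (p or q) or p) there: a:T, e:T, f:T, h:T. ✓
c: successors {a, c, d, e, g, h}; Diamond (not (p or q) or p) there: a:T, c:T, d:F, e:T, g:T, h:T. ✗
d: successors {b, g}; Diamond (not (p or q) or p) there: b:T, g:T. ✓
e: successors {b, c, d, f, g}; Diamond (not (p or q) or p) there: b:T, c:T, d:F, f:T, g:T. ✗
f: successors {d, e, f, g}; Diamond (not (p or q) or p) there: d:F, e:T, f:T, g:T. ✗
g: successors {a, b, c, g, h}; Diamond (not (p or q) or p) there: a:T, b:T, c:T, g:T, h:T. ✓
h: successors {b, c, e, g}; Diamond (not (p or q) or p) there: b:T, c:T, e:T, g:T. ✓
Satisfying worlds: {b, d, g, h}.
So Box Diamond (not (p or q) or p) fails at the other 4 worlds.

4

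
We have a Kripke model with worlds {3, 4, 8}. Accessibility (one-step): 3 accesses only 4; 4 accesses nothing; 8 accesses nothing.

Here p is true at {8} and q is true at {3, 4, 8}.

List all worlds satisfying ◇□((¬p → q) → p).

3: successors {4}; □((¬p → q) → p) there: 4:T. ✓
4: no successors, so ◇□((¬p → q) → p) fails. ✗
8: no successors, so ◇□((¬p → q) → p) fails. ✗

{3}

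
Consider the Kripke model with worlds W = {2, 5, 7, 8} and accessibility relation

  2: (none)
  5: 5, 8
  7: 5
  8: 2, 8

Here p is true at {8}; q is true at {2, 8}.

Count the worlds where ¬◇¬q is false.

2

2: ◇¬q is F. ✓
5: ◇¬q is T. ✗
7: ◇¬q is T. ✗
8: ◇¬q is F. ✓
Satisfying worlds: {2, 8}.
So ¬◇¬q fails at the other 2 worlds.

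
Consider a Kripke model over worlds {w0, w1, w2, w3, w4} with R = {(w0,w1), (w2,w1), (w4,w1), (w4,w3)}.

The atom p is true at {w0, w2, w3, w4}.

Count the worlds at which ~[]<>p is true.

w0: []<>p is F. ✓
w1: []<>p is T. ✗
w2: []<>p is F. ✓
w3: []<>p is T. ✗
w4: []<>p is F. ✓
Satisfying worlds: {w0, w2, w4}.

3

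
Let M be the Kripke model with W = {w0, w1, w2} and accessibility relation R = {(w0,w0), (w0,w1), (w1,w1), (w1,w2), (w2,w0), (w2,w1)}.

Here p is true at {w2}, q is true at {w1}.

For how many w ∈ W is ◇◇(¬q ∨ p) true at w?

w0: successors {w0, w1}; ◇(¬q ∨ p) there: w0:T, w1:T. ✓
w1: successors {w1, w2}; ◇(¬q ∨ p) there: w1:T, w2:T. ✓
w2: successors {w0, w1}; ◇(¬q ∨ p) there: w0:T, w1:T. ✓
Satisfying worlds: {w0, w1, w2}.

3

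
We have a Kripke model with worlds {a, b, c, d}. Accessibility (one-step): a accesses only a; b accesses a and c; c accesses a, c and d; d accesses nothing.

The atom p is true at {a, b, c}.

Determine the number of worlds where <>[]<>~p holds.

1

a: successors {a}; []<>~p there: a:F. ✗
b: successors {a, c}; []<>~p there: a:F, c:F. ✗
c: successors {a, c, d}; []<>~p there: a:F, c:F, d:T. ✓
d: no successors, so <>[]<>~p fails. ✗
Satisfying worlds: {c}.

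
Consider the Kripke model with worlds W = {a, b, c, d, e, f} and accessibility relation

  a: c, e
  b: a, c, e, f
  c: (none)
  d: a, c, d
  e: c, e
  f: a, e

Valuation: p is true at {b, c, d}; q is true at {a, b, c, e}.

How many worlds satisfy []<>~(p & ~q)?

2

a: successors {c, e}; <>~(p & ~q) there: c:F, e:T. ✗
b: successors {a, c, e, f}; <>~(p & ~q) there: a:T, c:F, e:T, f:T. ✗
c: no successors, so []<>~(p & ~q) holds vacuously. ✓
d: successors {a, c, d}; <>~(p & ~q) there: a:T, c:F, d:T. ✗
e: successors {c, e}; <>~(p & ~q) there: c:F, e:T. ✗
f: successors {a, e}; <>~(p & ~q) there: a:T, e:T. ✓
Satisfying worlds: {c, f}.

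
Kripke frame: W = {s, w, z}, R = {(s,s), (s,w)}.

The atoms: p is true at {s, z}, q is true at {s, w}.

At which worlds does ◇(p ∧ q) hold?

{s}

s: successors {s, w}; p ∧ q there: s:T, w:F. ✓
w: no successors, so ◇(p ∧ q) fails. ✗
z: no successors, so ◇(p ∧ q) fails. ✗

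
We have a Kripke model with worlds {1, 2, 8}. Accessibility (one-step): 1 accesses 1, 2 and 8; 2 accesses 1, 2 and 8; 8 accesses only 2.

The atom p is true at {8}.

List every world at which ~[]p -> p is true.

1: ~[]p is T, p is F. ✗
2: ~[]p is T, p is F. ✗
8: ~[]p is T, p is T. ✓

{8}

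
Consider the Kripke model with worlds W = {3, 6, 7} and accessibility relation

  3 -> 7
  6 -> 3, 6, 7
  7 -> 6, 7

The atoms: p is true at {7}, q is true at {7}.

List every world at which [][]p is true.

3: successors {7}; []p there: 7:F. ✗
6: successors {3, 6, 7}; []p there: 3:T, 6:F, 7:F. ✗
7: successors {6, 7}; []p there: 6:F, 7:F. ✗

∅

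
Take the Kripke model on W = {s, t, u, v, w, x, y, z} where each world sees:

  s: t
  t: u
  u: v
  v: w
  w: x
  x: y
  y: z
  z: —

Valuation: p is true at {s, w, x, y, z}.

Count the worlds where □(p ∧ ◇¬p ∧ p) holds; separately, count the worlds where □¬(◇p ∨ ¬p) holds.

For □(p ∧ ◇¬p ∧ p):
s: successors {t}; p ∧ ◇¬p ∧ p there: t:F. ✗
t: successors {u}; p ∧ ◇¬p ∧ p there: u:F. ✗
u: successors {v}; p ∧ ◇¬p ∧ p there: v:F. ✗
v: successors {w}; p ∧ ◇¬p ∧ p there: w:F. ✗
w: successors {x}; p ∧ ◇¬p ∧ p there: x:F. ✗
x: successors {y}; p ∧ ◇¬p ∧ p there: y:F. ✗
y: successors {z}; p ∧ ◇¬p ∧ p there: z:F. ✗
z: no successors, so □(p ∧ ◇¬p ∧ p) holds vacuously. ✓
— 1 world.
For □¬(◇p ∨ ¬p):
s: successors {t}; ¬(◇p ∨ ¬p) there: t:F. ✗
t: successors {u}; ¬(◇p ∨ ¬p) there: u:F. ✗
u: successors {v}; ¬(◇p ∨ ¬p) there: v:F. ✗
v: successors {w}; ¬(◇p ∨ ¬p) there: w:F. ✗
w: successors {x}; ¬(◇p ∨ ¬p) there: x:F. ✗
x: successors {y}; ¬(◇p ∨ ¬p) there: y:F. ✗
y: successors {z}; ¬(◇p ∨ ¬p) there: z:T. ✓
z: no successors, so □¬(◇p ∨ ¬p) holds vacuously. ✓
— 2 worlds.

1 and 2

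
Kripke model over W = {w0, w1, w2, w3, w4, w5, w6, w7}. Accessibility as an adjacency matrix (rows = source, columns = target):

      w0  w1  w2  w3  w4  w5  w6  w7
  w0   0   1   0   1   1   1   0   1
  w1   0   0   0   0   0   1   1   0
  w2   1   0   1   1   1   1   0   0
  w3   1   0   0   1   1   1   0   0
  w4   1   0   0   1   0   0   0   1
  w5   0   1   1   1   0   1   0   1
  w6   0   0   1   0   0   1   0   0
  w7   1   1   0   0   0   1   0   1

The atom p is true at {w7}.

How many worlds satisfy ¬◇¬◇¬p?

8

w0: ◇¬◇¬p is F. ✓
w1: ◇¬◇¬p is F. ✓
w2: ◇¬◇¬p is F. ✓
w3: ◇¬◇¬p is F. ✓
w4: ◇¬◇¬p is F. ✓
w5: ◇¬◇¬p is F. ✓
w6: ◇¬◇¬p is F. ✓
w7: ◇¬◇¬p is F. ✓
Satisfying worlds: {w0, w1, w2, w3, w4, w5, w6, w7}.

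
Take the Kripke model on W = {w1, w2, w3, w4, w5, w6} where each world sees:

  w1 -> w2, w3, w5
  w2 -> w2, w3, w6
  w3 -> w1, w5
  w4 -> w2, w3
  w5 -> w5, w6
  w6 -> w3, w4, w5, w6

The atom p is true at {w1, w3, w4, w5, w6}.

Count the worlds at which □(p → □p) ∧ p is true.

3

w1: □(p → □p) is T, p is T. ✓
w2: □(p → □p) is T, p is F. ✗
w3: □(p → □p) is F, p is T. ✗
w4: □(p → □p) is T, p is T. ✓
w5: □(p → □p) is T, p is T. ✓
w6: □(p → □p) is F, p is T. ✗
Satisfying worlds: {w1, w4, w5}.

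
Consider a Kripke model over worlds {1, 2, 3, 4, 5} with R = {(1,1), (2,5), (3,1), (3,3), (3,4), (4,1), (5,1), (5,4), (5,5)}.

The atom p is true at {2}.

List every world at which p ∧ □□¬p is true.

{2}

1: p is F, □□¬p is T. ✗
2: p is T, □□¬p is T. ✓
3: p is F, □□¬p is T. ✗
4: p is F, □□¬p is T. ✗
5: p is F, □□¬p is T. ✗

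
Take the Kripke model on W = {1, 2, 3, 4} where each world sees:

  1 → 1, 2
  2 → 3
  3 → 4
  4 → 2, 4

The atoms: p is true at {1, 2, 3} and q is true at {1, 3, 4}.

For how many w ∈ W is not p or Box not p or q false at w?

1

1: not p or Box not p is F, q is T. ✓
2: not p or Box not p is F, q is F. ✗
3: not p or Box not p is T, q is T. ✓
4: not p or Box not p is T, q is T. ✓
Satisfying worlds: {1, 3, 4}.
So not p or Box not p or q fails at the other 1 world.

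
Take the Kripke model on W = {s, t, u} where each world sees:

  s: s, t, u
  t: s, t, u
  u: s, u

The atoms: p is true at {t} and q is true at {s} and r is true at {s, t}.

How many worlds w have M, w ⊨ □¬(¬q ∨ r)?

s: successors {s, t, u}; ¬(¬q ∨ r) there: s:F, t:F, u:F. ✗
t: successors {s, t, u}; ¬(¬q ∨ r) there: s:F, t:F, u:F. ✗
u: successors {s, u}; ¬(¬q ∨ r) there: s:F, u:F. ✗
Satisfying worlds: ∅.

0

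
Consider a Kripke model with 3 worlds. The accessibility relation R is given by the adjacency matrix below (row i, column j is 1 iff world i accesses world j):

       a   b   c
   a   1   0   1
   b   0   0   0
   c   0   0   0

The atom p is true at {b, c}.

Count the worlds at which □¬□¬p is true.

a: successors {a, c}; ¬□¬p there: a:T, c:F. ✗
b: no successors, so □¬□¬p holds vacuously. ✓
c: no successors, so □¬□¬p holds vacuously. ✓
Satisfying worlds: {b, c}.

2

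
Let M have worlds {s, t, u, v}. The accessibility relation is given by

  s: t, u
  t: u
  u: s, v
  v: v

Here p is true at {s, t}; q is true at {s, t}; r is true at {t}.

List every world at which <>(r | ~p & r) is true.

{s}

s: successors {t, u}; r | ~p & r there: t:T, u:F. ✓
t: successors {u}; r | ~p & r there: u:F. ✗
u: successors {s, v}; r | ~p & r there: s:F, v:F. ✗
v: successors {v}; r | ~p & r there: v:F. ✗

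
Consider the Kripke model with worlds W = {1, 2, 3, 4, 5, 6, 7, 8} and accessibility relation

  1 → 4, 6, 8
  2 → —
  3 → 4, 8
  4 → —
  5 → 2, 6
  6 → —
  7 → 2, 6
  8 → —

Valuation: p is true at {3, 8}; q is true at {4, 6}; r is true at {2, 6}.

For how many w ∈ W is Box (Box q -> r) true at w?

6

1: successors {4, 6, 8}; Box q -> r there: 4:F, 6:T, 8:F. ✗
2: no successors, so Box (Box q -> r) holds vacuously. ✓
3: successors {4, 8}; Box q -> r there: 4:F, 8:F. ✗
4: no successors, so Box (Box q -> r) holds vacuously. ✓
5: successors {2, 6}; Box q -> r there: 2:T, 6:T. ✓
6: no successors, so Box (Box q -> r) holds vacuously. ✓
7: successors {2, 6}; Box q -> r there: 2:T, 6:T. ✓
8: no successors, so Box (Box q -> r) holds vacuously. ✓
Satisfying worlds: {2, 4, 5, 6, 7, 8}.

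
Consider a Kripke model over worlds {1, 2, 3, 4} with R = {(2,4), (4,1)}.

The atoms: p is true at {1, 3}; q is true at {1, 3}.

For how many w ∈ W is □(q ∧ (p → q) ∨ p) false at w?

1

1: no successors, so □(q ∧ (p → q) ∨ p) holds vacuously. ✓
2: successors {4}; q ∧ (p → q) ∨ p there: 4:F. ✗
3: no successors, so □(q ∧ (p → q) ∨ p) holds vacuously. ✓
4: successors {1}; q ∧ (p → q) ∨ p there: 1:T. ✓
Satisfying worlds: {1, 3, 4}.
So □(q ∧ (p → q) ∨ p) fails at the other 1 world.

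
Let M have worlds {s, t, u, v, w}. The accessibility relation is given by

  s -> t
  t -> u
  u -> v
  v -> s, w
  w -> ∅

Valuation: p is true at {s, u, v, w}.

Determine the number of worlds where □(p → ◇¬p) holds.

s: successors {t}; p → ◇¬p there: t:T. ✓
t: successors {u}; p → ◇¬p there: u:F. ✗
u: successors {v}; p → ◇¬p there: v:F. ✗
v: successors {s, w}; p → ◇¬p there: s:T, w:F. ✗
w: no successors, so □(p → ◇¬p) holds vacuously. ✓
Satisfying worlds: {s, w}.

2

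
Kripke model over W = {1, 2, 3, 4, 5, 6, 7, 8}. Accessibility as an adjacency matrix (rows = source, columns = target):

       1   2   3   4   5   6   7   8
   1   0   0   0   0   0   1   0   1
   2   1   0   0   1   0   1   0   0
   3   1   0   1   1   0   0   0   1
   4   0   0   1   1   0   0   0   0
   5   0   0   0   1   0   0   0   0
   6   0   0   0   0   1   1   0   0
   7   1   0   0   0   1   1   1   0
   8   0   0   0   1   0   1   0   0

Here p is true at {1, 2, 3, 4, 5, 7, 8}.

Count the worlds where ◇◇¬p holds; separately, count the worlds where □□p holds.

For ◇◇¬p:
1: successors {6, 8}; ◇¬p there: 6:T, 8:T. ✓
2: successors {1, 4, 6}; ◇¬p there: 1:T, 4:F, 6:T. ✓
3: successors {1, 3, 4, 8}; ◇¬p there: 1:T, 3:F, 4:F, 8:T. ✓
4: successors {3, 4}; ◇¬p there: 3:F, 4:F. ✗
5: successors {4}; ◇¬p there: 4:F. ✗
6: successors {5, 6}; ◇¬p there: 5:F, 6:T. ✓
7: successors {1, 5, 6, 7}; ◇¬p there: 1:T, 5:F, 6:T, 7:T. ✓
8: successors {4, 6}; ◇¬p there: 4:F, 6:T. ✓
— 6 worlds.
For □□p:
1: successors {6, 8}; □p there: 6:F, 8:F. ✗
2: successors {1, 4, 6}; □p there: 1:F, 4:T, 6:F. ✗
3: successors {1, 3, 4, 8}; □p there: 1:F, 3:T, 4:T, 8:F. ✗
4: successors {3, 4}; □p there: 3:T, 4:T. ✓
5: successors {4}; □p there: 4:T. ✓
6: successors {5, 6}; □p there: 5:T, 6:F. ✗
7: successors {1, 5, 6, 7}; □p there: 1:F, 5:T, 6:F, 7:F. ✗
8: successors {4, 6}; □p there: 4:T, 6:F. ✗
— 2 worlds.

6 and 2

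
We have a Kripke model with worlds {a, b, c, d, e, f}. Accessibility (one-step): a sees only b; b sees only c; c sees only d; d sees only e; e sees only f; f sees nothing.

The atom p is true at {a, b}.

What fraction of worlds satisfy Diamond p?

a: successors {b}; p there: b:T. ✓
b: successors {c}; p there: c:F. ✗
c: successors {d}; p there: d:F. ✗
d: successors {e}; p there: e:F. ✗
e: successors {f}; p there: f:F. ✗
f: no successors, so Diamond p fails. ✗
That's 1 of 6 worlds, so 1/6.

1/6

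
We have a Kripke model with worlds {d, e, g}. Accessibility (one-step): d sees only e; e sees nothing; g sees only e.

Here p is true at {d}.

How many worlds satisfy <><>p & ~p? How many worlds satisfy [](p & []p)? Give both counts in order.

For <><>p & ~p:
d: <><>p is F, ~p is F. ✗
e: <><>p is F, ~p is T. ✗
g: <><>p is F, ~p is T. ✗
— 0 worlds.
For [](p & []p):
d: successors {e}; p & []p there: e:F. ✗
e: no successors, so [](p & []p) holds vacuously. ✓
g: successors {e}; p & []p there: e:F. ✗
— 1 world.

0 and 1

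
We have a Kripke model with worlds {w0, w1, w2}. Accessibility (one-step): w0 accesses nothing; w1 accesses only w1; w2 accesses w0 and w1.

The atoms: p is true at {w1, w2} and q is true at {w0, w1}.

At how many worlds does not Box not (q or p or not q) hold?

2

w0: Box not (q or p or not q) is T. ✗
w1: Box not (q or p or not q) is F. ✓
w2: Box not (q or p or not q) is F. ✓
Satisfying worlds: {w1, w2}.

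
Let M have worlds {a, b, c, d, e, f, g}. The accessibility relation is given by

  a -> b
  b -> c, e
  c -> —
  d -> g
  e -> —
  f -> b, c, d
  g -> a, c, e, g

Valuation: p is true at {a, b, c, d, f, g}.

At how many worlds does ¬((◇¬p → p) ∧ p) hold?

a: (◇¬p → p) ∧ p is T. ✗
b: (◇¬p → p) ∧ p is T. ✗
c: (◇¬p → p) ∧ p is T. ✗
d: (◇¬p → p) ∧ p is T. ✗
e: (◇¬p → p) ∧ p is F. ✓
f: (◇¬p → p) ∧ p is T. ✗
g: (◇¬p → p) ∧ p is T. ✗
Satisfying worlds: {e}.

1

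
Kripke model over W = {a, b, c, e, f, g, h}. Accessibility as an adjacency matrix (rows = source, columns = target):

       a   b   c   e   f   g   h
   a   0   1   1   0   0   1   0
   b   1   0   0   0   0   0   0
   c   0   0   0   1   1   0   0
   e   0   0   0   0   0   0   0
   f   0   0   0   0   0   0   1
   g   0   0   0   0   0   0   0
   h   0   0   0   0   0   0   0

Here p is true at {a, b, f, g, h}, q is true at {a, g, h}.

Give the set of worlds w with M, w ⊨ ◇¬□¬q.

a: successors {b, c, g}; ¬□¬q there: b:T, c:F, g:F. ✓
b: successors {a}; ¬□¬q there: a:T. ✓
c: successors {e, f}; ¬□¬q there: e:F, f:T. ✓
e: no successors, so ◇¬□¬q fails. ✗
f: successors {h}; ¬□¬q there: h:F. ✗
g: no successors, so ◇¬□¬q fails. ✗
h: no successors, so ◇¬□¬q fails. ✗

{a, b, c}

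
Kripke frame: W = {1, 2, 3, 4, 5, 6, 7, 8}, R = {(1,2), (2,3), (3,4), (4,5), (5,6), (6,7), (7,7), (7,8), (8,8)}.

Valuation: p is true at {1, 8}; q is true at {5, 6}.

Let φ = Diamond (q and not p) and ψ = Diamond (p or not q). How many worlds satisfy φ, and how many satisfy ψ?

2 and 6

For Diamond (q and not p):
1: successors {2}; q and not p there: 2:F. ✗
2: successors {3}; q and not p there: 3:F. ✗
3: successors {4}; q and not p there: 4:F. ✗
4: successors {5}; q and not p there: 5:T. ✓
5: successors {6}; q and not p there: 6:T. ✓
6: successors {7}; q and not p there: 7:F. ✗
7: successors {7, 8}; q and not p there: 7:F, 8:F. ✗
8: successors {8}; q and not p there: 8:F. ✗
— 2 worlds.
For Diamond (p or not q):
1: successors {2}; p or not q there: 2:T. ✓
2: successors {3}; p or not q there: 3:T. ✓
3: successors {4}; p or not q there: 4:T. ✓
4: successors {5}; p or not q there: 5:F. ✗
5: successors {6}; p or not q there: 6:F. ✗
6: successors {7}; p or not q there: 7:T. ✓
7: successors {7, 8}; p or not q there: 7:T, 8:T. ✓
8: successors {8}; p or not q there: 8:T. ✓
— 6 worlds.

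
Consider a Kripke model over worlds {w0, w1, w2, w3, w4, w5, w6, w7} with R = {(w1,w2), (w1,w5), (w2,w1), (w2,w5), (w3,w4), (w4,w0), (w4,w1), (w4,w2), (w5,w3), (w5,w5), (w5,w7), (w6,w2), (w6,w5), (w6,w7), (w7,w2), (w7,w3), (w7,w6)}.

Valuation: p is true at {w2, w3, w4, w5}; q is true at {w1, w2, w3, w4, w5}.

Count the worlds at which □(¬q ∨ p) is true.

w0: no successors, so □(¬q ∨ p) holds vacuously. ✓
w1: successors {w2, w5}; ¬q ∨ p there: w2:T, w5:T. ✓
w2: successors {w1, w5}; ¬q ∨ p there: w1:F, w5:T. ✗
w3: successors {w4}; ¬q ∨ p there: w4:T. ✓
w4: successors {w0, w1, w2}; ¬q ∨ p there: w0:T, w1:F, w2:T. ✗
w5: successors {w3, w5, w7}; ¬q ∨ p there: w3:T, w5:T, w7:T. ✓
w6: successors {w2, w5, w7}; ¬q ∨ p there: w2:T, w5:T, w7:T. ✓
w7: successors {w2, w3, w6}; ¬q ∨ p there: w2:T, w3:T, w6:T. ✓
Satisfying worlds: {w0, w1, w3, w5, w6, w7}.

6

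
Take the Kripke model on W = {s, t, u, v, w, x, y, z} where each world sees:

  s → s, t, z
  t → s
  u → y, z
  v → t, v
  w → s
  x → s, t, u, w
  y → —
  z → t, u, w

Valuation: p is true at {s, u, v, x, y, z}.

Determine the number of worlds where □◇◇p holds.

7

s: successors {s, t, z}; ◇◇p there: s:T, t:T, z:T. ✓
t: successors {s}; ◇◇p there: s:T. ✓
u: successors {y, z}; ◇◇p there: y:F, z:T. ✗
v: successors {t, v}; ◇◇p there: t:T, v:T. ✓
w: successors {s}; ◇◇p there: s:T. ✓
x: successors {s, t, u, w}; ◇◇p there: s:T, t:T, u:T, w:T. ✓
y: no successors, so □◇◇p holds vacuously. ✓
z: successors {t, u, w}; ◇◇p there: t:T, u:T, w:T. ✓
Satisfying worlds: {s, t, v, w, x, y, z}.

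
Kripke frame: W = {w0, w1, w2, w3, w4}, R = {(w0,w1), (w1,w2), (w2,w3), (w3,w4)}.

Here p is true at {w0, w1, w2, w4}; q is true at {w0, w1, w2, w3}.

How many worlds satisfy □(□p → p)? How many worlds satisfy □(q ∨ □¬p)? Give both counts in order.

For □(□p → p):
w0: successors {w1}; □p → p there: w1:T. ✓
w1: successors {w2}; □p → p there: w2:T. ✓
w2: successors {w3}; □p → p there: w3:F. ✗
w3: successors {w4}; □p → p there: w4:T. ✓
w4: no successors, so □(□p → p) holds vacuously. ✓
— 4 worlds.
For □(q ∨ □¬p):
w0: successors {w1}; q ∨ □¬p there: w1:T. ✓
w1: successors {w2}; q ∨ □¬p there: w2:T. ✓
w2: successors {w3}; q ∨ □¬p there: w3:T. ✓
w3: successors {w4}; q ∨ □¬p there: w4:T. ✓
w4: no successors, so □(q ∨ □¬p) holds vacuously. ✓
— 5 worlds.

4 and 5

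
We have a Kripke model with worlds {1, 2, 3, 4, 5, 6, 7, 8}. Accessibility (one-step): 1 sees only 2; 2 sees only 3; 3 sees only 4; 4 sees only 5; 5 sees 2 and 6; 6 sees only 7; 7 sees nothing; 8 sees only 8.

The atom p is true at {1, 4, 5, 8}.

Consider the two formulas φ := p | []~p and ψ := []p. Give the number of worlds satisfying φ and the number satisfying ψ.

For p | []~p:
1: p is T, []~p is T. ✓
2: p is F, []~p is T. ✓
3: p is F, []~p is F. ✗
4: p is T, []~p is F. ✓
5: p is T, []~p is T. ✓
6: p is F, []~p is T. ✓
7: p is F, []~p is T. ✓
8: p is T, []~p is F. ✓
— 7 worlds.
For []p:
1: successors {2}; p there: 2:F. ✗
2: successors {3}; p there: 3:F. ✗
3: successors {4}; p there: 4:T. ✓
4: successors {5}; p there: 5:T. ✓
5: successors {2, 6}; p there: 2:F, 6:F. ✗
6: successors {7}; p there: 7:F. ✗
7: no successors, so []p holds vacuously. ✓
8: successors {8}; p there: 8:T. ✓
— 4 worlds.

7 and 4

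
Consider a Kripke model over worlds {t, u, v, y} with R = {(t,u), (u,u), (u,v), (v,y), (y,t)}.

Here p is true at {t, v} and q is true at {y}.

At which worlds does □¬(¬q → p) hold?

{t}

t: successors {u}; ¬(¬q → p) there: u:T. ✓
u: successors {u, v}; ¬(¬q → p) there: u:T, v:F. ✗
v: successors {y}; ¬(¬q → p) there: y:F. ✗
y: successors {t}; ¬(¬q → p) there: t:F. ✗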